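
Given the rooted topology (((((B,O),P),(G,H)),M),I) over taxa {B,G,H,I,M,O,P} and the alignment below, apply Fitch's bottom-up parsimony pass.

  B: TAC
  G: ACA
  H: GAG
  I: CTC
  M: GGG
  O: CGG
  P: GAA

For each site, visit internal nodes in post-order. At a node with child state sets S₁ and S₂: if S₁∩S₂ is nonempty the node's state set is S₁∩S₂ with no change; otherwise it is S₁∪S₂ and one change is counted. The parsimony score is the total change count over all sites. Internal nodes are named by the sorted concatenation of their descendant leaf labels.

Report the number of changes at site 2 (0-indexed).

4

site 0, node BO: B={T} ∪ O={C} → {C,T} (+1)
site 0, node BOP: BO={C,T} ∪ P={G} → {C,G,T} (+1)
site 0, node GH: G={A} ∪ H={G} → {A,G} (+1)
site 0, node BGHOP: BOP={C,G,T} ∩ GH={A,G} → {G} (+0)
site 0, node BGHMOP: BGHOP={G} ∩ M={G} → {G} (+0)
site 0, node BGHIMOP: BGHMOP={G} ∪ I={C} → {C,G} (+1)
site 1, node BO: B={A} ∪ O={G} → {A,G} (+1)
site 1, node BOP: BO={A,G} ∩ P={A} → {A} (+0)
site 1, node GH: G={C} ∪ H={A} → {A,C} (+1)
site 1, node BGHOP: BOP={A} ∩ GH={A,C} → {A} (+0)
site 1, node BGHMOP: BGHOP={A} ∪ M={G} → {A,G} (+1)
site 1, node BGHIMOP: BGHMOP={A,G} ∪ I={T} → {A,G,T} (+1)
site 2, node BO: B={C} ∪ O={G} → {C,G} (+1)
site 2, node BOP: BO={C,G} ∪ P={A} → {A,C,G} (+1)
site 2, node GH: G={A} ∪ H={G} → {A,G} (+1)
site 2, node BGHOP: BOP={A,C,G} ∩ GH={A,G} → {A,G} (+0)
site 2, node BGHMOP: BGHOP={A,G} ∩ M={G} → {G} (+0)
site 2, node BGHIMOP: BGHMOP={G} ∪ I={C} → {C,G} (+1)
per-site changes: [4, 4, 4]; total = 12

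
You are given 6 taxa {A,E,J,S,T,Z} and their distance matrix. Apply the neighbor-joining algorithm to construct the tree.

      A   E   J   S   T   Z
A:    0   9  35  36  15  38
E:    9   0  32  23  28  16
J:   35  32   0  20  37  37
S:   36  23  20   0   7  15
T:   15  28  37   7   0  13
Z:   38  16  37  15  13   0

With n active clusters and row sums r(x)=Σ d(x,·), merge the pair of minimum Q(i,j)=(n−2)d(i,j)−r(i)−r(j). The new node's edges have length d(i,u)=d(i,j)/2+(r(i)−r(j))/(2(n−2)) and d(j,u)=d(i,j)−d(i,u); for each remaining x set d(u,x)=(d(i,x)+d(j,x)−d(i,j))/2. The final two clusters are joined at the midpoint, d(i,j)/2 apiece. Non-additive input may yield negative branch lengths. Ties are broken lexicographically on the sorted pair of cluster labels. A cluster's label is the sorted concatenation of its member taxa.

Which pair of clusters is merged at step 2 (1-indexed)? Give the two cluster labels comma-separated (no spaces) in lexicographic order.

1. join A+E (d=9, Q=-205) ⇒ AE; edges |A|=61/8, |E|=11/8
  updated: d(AE,J)=29, d(AE,S)=25, d(AE,T)=17, d(AE,Z)=45/2
2. join J+S (d=20, Q=-130) ⇒ JS; edges |J|=58/3, |S|=2/3
  updated: d(AE,JS)=17, d(JS,T)=12, d(JS,Z)=16
3. join AE+JS (d=17, Q=-135/2) ⇒ AEJS; edges |AE|=91/8, |JS|=45/8
  updated: d(AEJS,T)=6, d(AEJS,Z)=43/4
4. join AEJS+T (d=6, Q=-119/4) ⇒ AEJST; edges |AEJS|=15/8, |T|=33/8
  updated: d(AEJST,Z)=71/8
5. join AEJST+Z (d=71/8) ⇒ AEJSTZ; edges |AEJST|=71/16, |Z|=71/16
final tree: ((((A:61/8,E:11/8):91/8,(J:58/3,S:2/3):45/8):15/8,T:33/8):71/16,Z:71/16)
total length: 487/8

J,S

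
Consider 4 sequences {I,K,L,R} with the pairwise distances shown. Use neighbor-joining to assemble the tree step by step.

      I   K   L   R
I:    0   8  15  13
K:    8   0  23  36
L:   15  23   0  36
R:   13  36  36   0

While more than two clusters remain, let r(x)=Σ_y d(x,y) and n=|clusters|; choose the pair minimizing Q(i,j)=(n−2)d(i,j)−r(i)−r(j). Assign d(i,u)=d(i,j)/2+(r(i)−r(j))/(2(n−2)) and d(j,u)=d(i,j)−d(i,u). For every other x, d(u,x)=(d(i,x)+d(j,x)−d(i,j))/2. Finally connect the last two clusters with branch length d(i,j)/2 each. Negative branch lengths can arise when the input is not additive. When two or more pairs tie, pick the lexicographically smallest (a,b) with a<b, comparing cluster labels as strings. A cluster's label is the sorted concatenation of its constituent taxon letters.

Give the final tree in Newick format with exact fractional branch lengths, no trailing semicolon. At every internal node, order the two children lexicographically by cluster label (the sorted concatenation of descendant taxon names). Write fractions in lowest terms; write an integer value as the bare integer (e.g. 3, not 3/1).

(((I:-23/4,R:75/4):23/4,K:39/4):53/8,L:53/8)

1. join I+R (d=13, Q=-95) ⇒ IR; edges |I|=-23/4, |R|=75/4
  updated: d(IR,K)=31/2, d(IR,L)=19
2. join IR+K (d=31/2, Q=-115/2) ⇒ IKR; edges |IR|=23/4, |K|=39/4
  updated: d(IKR,L)=53/4
3. join IKR+L (d=53/4) ⇒ IKLR; edges |IKR|=53/8, |L|=53/8
final tree: (((I:-23/4,R:75/4):23/4,K:39/4):53/8,L:53/8)
total length: 167/4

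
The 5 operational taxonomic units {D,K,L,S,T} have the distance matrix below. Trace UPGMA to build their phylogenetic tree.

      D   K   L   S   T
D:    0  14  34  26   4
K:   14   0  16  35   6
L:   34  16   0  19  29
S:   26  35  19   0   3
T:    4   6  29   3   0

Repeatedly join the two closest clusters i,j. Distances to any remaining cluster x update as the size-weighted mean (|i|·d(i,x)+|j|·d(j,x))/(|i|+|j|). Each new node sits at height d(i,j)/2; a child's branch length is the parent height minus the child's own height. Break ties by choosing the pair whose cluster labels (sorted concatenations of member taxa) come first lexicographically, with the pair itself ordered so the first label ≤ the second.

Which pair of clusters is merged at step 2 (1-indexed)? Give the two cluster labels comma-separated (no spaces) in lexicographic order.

D,K

step 1: merge (S,T) at d=3; branch lengths S→3/2, T→3/2; new cluster ST
  updated: d(D,ST)=15, d(K,ST)=41/2, d(L,ST)=24
step 2: merge (D,K) at d=14; branch lengths D→7, K→7; new cluster DK
  updated: d(DK,L)=25, d(DK,ST)=71/4
step 3: merge (DK,ST) at d=71/4; branch lengths DK→15/8, ST→59/8; new cluster DKST
  updated: d(DKST,L)=49/2
step 4: merge (DKST,L) at d=49/2; branch lengths DKST→27/8, L→49/4; new cluster DKLST
final tree: (((D:7,K:7):15/8,(S:3/2,T:3/2):59/8):27/8,L:49/4)
total length: 335/8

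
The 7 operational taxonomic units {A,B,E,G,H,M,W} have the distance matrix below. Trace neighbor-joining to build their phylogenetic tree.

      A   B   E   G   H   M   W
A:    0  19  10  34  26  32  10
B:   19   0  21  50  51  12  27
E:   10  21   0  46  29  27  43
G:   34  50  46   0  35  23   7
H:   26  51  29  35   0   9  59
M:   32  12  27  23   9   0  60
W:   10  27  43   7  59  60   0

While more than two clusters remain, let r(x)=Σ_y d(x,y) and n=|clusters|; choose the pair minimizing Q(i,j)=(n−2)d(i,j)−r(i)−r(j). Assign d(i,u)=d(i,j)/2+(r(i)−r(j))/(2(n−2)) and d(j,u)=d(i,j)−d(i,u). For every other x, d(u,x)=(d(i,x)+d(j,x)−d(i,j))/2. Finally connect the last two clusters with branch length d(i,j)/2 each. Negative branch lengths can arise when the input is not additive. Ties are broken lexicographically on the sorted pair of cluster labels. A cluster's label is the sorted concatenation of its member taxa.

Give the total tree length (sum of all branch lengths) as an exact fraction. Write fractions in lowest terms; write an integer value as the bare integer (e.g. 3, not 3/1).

iteration 1: select G,W (d=7, Q=-366); attach at lengths (12/5, 23/5); label the merged cluster GW
  updated: d(A,GW)=37/2, d(B,GW)=35, d(E,GW)=41, d(GW,H)=87/2, d(GW,M)=38
iteration 2: select H,M (d=9, Q=-481/2); attach at lengths (153/16, -9/16); label the merged cluster HM
  updated: d(A,HM)=49/2, d(B,HM)=27, d(E,HM)=47/2, d(GW,HM)=145/4
iteration 3: select A,GW (d=37/2, Q=-589/4); attach at lengths (-13/24, 457/24); label the merged cluster AGW
  updated: d(AGW,B)=71/4, d(AGW,E)=65/4, d(AGW,HM)=169/8
iteration 4: select AGW,B (d=71/4, Q=-683/8); attach at lengths (199/32, 369/32); label the merged cluster ABGW
  updated: d(ABGW,E)=39/4, d(ABGW,HM)=243/16
iteration 5: select ABGW,E (d=39/4, Q=-775/16); attach at lengths (23/32, 289/32); label the merged cluster ABEGW
  updated: d(ABEGW,HM)=463/32
iteration 6: select ABEGW,HM (d=463/32); attach at lengths (463/64, 463/64); label the merged cluster ABEGHMW
final tree: ((((A:-13/24,(G:12/5,W:23/5):457/24):199/32,B:369/32):23/32,E:289/32):463/64,(H:153/16,M:-9/16):463/64)
total length: 2447/32

2447/32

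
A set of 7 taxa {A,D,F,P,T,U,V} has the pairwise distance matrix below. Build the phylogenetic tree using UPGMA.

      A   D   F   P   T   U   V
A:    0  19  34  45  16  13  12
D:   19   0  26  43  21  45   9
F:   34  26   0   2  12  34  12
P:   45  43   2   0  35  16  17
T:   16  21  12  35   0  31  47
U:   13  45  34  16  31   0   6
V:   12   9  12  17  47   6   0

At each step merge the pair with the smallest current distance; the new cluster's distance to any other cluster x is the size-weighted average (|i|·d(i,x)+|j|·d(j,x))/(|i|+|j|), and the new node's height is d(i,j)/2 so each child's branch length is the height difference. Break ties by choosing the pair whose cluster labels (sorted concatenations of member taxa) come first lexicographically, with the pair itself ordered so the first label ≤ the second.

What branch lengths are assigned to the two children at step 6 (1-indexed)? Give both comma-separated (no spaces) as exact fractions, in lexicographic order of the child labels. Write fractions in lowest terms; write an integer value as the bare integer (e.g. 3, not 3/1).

iteration 1: select F,P (d=2); attach at lengths (1, 1); label the merged cluster FP
  updated: d(A,FP)=79/2, d(D,FP)=69/2, d(FP,T)=47/2, d(FP,U)=25, d(FP,V)=29/2
iteration 2: select U,V (d=6); attach at lengths (3, 3); label the merged cluster UV
  updated: d(A,UV)=25/2, d(D,UV)=27, d(FP,UV)=79/4, d(T,UV)=39
iteration 3: select A,UV (d=25/2); attach at lengths (25/4, 13/4); label the merged cluster AUV
  updated: d(AUV,D)=73/3, d(AUV,FP)=79/3, d(AUV,T)=94/3
iteration 4: select D,T (d=21); attach at lengths (21/2, 21/2); label the merged cluster DT
  updated: d(AUV,DT)=167/6, d(DT,FP)=29
iteration 5: select AUV,FP (d=79/3); attach at lengths (83/12, 73/6); label the merged cluster AFPUV
  updated: d(AFPUV,DT)=283/10
iteration 6: select AFPUV,DT (d=283/10); attach at lengths (59/60, 73/20); label the merged cluster ADFPTUV
final tree: (((A:25/4,(U:3,V:3):13/4):83/12,(F:1,P:1):73/6):59/60,(D:21/2,T:21/2):73/20)
total length: 3733/60

59/60,73/20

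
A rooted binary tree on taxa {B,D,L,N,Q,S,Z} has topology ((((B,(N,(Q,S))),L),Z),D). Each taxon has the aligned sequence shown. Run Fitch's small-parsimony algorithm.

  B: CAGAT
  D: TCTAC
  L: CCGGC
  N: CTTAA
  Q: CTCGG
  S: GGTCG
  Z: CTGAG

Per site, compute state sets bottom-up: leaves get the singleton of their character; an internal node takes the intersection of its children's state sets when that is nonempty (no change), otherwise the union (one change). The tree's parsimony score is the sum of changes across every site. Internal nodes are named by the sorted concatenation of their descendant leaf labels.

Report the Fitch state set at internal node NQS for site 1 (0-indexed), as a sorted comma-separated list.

site 0, node QS: Q={C} ∪ S={G} → {C,G} (+1)
site 0, node NQS: N={C} ∩ QS={C,G} → {C} (+0)
site 0, node BNQS: B={C} ∩ NQS={C} → {C} (+0)
site 0, node BLNQS: BNQS={C} ∩ L={C} → {C} (+0)
site 0, node BLNQSZ: BLNQS={C} ∩ Z={C} → {C} (+0)
site 0, node BDLNQSZ: BLNQSZ={C} ∪ D={T} → {C,T} (+1)
site 1, node QS: Q={T} ∪ S={G} → {G,T} (+1)
site 1, node NQS: N={T} ∩ QS={G,T} → {T} (+0)
site 1, node BNQS: B={A} ∪ NQS={T} → {A,T} (+1)
site 1, node BLNQS: BNQS={A,T} ∪ L={C} → {A,C,T} (+1)
site 1, node BLNQSZ: BLNQS={A,C,T} ∩ Z={T} → {T} (+0)
site 1, node BDLNQSZ: BLNQSZ={T} ∪ D={C} → {C,T} (+1)
site 2, node QS: Q={C} ∪ S={T} → {C,T} (+1)
site 2, node NQS: N={T} ∩ QS={C,T} → {T} (+0)
site 2, node BNQS: B={G} ∪ NQS={T} → {G,T} (+1)
site 2, node BLNQS: BNQS={G,T} ∩ L={G} → {G} (+0)
site 2, node BLNQSZ: BLNQS={G} ∩ Z={G} → {G} (+0)
site 2, node BDLNQSZ: BLNQSZ={G} ∪ D={T} → {G,T} (+1)
site 3, node QS: Q={G} ∪ S={C} → {C,G} (+1)
site 3, node NQS: N={A} ∪ QS={C,G} → {A,C,G} (+1)
site 3, node BNQS: B={A} ∩ NQS={A,C,G} → {A} (+0)
site 3, node BLNQS: BNQS={A} ∪ L={G} → {A,G} (+1)
site 3, node BLNQSZ: BLNQS={A,G} ∩ Z={A} → {A} (+0)
site 3, node BDLNQSZ: BLNQSZ={A} ∩ D={A} → {A} (+0)
site 4, node QS: Q={G} ∩ S={G} → {G} (+0)
site 4, node NQS: N={A} ∪ QS={G} → {A,G} (+1)
site 4, node BNQS: B={T} ∪ NQS={A,G} → {A,G,T} (+1)
site 4, node BLNQS: BNQS={A,G,T} ∪ L={C} → {A,C,G,T} (+1)
site 4, node BLNQSZ: BLNQS={A,C,G,T} ∩ Z={G} → {G} (+0)
site 4, node BDLNQSZ: BLNQSZ={G} ∪ D={C} → {C,G} (+1)
per-site changes: [2, 4, 3, 3, 4]; total = 16

T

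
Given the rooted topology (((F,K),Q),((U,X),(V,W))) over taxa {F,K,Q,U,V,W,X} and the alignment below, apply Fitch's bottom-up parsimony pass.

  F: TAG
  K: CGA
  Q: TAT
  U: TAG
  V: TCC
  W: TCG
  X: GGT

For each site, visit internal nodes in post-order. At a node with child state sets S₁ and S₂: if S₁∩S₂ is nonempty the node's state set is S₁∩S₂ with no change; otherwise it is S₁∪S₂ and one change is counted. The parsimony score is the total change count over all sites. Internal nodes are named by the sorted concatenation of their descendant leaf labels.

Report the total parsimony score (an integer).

9

site 0, node FK: F={T} ∪ K={C} → {C,T} (+1)
site 0, node FKQ: FK={C,T} ∩ Q={T} → {T} (+0)
site 0, node UX: U={T} ∪ X={G} → {G,T} (+1)
site 0, node VW: V={T} ∩ W={T} → {T} (+0)
site 0, node UVWX: UX={G,T} ∩ VW={T} → {T} (+0)
site 0, node FKQUVWX: FKQ={T} ∩ UVWX={T} → {T} (+0)
site 1, node FK: F={A} ∪ K={G} → {A,G} (+1)
site 1, node FKQ: FK={A,G} ∩ Q={A} → {A} (+0)
site 1, node UX: U={A} ∪ X={G} → {A,G} (+1)
site 1, node VW: V={C} ∩ W={C} → {C} (+0)
site 1, node UVWX: UX={A,G} ∪ VW={C} → {A,C,G} (+1)
site 1, node FKQUVWX: FKQ={A} ∩ UVWX={A,C,G} → {A} (+0)
site 2, node FK: F={G} ∪ K={A} → {A,G} (+1)
site 2, node FKQ: FK={A,G} ∪ Q={T} → {A,G,T} (+1)
site 2, node UX: U={G} ∪ X={T} → {G,T} (+1)
site 2, node VW: V={C} ∪ W={G} → {C,G} (+1)
site 2, node UVWX: UX={G,T} ∩ VW={C,G} → {G} (+0)
site 2, node FKQUVWX: FKQ={A,G,T} ∩ UVWX={G} → {G} (+0)
per-site changes: [2, 3, 4]; total = 9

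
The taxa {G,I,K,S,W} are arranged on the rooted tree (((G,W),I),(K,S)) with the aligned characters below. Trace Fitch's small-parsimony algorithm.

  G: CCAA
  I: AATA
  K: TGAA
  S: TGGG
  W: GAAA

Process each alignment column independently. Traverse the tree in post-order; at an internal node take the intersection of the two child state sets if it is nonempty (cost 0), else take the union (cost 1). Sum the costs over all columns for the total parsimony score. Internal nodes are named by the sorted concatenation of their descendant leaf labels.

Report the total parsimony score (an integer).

site 0, node GW: G={C} ∪ W={G} → {C,G} (+1)
site 0, node GIW: GW={C,G} ∪ I={A} → {A,C,G} (+1)
site 0, node KS: K={T} ∩ S={T} → {T} (+0)
site 0, node GIKSW: GIW={A,C,G} ∪ KS={T} → {A,C,G,T} (+1)
site 1, node GW: G={C} ∪ W={A} → {A,C} (+1)
site 1, node GIW: GW={A,C} ∩ I={A} → {A} (+0)
site 1, node KS: K={G} ∩ S={G} → {G} (+0)
site 1, node GIKSW: GIW={A} ∪ KS={G} → {A,G} (+1)
site 2, node GW: G={A} ∩ W={A} → {A} (+0)
site 2, node GIW: GW={A} ∪ I={T} → {A,T} (+1)
site 2, node KS: K={A} ∪ S={G} → {A,G} (+1)
site 2, node GIKSW: GIW={A,T} ∩ KS={A,G} → {A} (+0)
site 3, node GW: G={A} ∩ W={A} → {A} (+0)
site 3, node GIW: GW={A} ∩ I={A} → {A} (+0)
site 3, node KS: K={A} ∪ S={G} → {A,G} (+1)
site 3, node GIKSW: GIW={A} ∩ KS={A,G} → {A} (+0)
per-site changes: [3, 2, 2, 1]; total = 8

8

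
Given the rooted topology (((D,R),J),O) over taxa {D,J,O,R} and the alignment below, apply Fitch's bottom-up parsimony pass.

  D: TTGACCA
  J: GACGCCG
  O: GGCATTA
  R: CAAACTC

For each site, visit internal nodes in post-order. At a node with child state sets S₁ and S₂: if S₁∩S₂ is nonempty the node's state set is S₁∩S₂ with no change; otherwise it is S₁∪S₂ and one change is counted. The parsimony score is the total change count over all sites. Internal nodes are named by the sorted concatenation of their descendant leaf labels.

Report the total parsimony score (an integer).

12

site 0, node DR: D={T} ∪ R={C} → {C,T} (+1)
site 0, node DJR: DR={C,T} ∪ J={G} → {C,G,T} (+1)
site 0, node DJOR: DJR={C,G,T} ∩ O={G} → {G} (+0)
site 1, node DR: D={T} ∪ R={A} → {A,T} (+1)
site 1, node DJR: DR={A,T} ∩ J={A} → {A} (+0)
site 1, node DJOR: DJR={A} ∪ O={G} → {A,G} (+1)
site 2, node DR: D={G} ∪ R={A} → {A,G} (+1)
site 2, node DJR: DR={A,G} ∪ J={C} → {A,C,G} (+1)
site 2, node DJOR: DJR={A,C,G} ∩ O={C} → {C} (+0)
site 3, node DR: D={A} ∩ R={A} → {A} (+0)
site 3, node DJR: DR={A} ∪ J={G} → {A,G} (+1)
site 3, node DJOR: DJR={A,G} ∩ O={A} → {A} (+0)
site 4, node DR: D={C} ∩ R={C} → {C} (+0)
site 4, node DJR: DR={C} ∩ J={C} → {C} (+0)
site 4, node DJOR: DJR={C} ∪ O={T} → {C,T} (+1)
site 5, node DR: D={C} ∪ R={T} → {C,T} (+1)
site 5, node DJR: DR={C,T} ∩ J={C} → {C} (+0)
site 5, node DJOR: DJR={C} ∪ O={T} → {C,T} (+1)
site 6, node DR: D={A} ∪ R={C} → {A,C} (+1)
site 6, node DJR: DR={A,C} ∪ J={G} → {A,C,G} (+1)
site 6, node DJOR: DJR={A,C,G} ∩ O={A} → {A} (+0)
per-site changes: [2, 2, 2, 1, 1, 2, 2]; total = 12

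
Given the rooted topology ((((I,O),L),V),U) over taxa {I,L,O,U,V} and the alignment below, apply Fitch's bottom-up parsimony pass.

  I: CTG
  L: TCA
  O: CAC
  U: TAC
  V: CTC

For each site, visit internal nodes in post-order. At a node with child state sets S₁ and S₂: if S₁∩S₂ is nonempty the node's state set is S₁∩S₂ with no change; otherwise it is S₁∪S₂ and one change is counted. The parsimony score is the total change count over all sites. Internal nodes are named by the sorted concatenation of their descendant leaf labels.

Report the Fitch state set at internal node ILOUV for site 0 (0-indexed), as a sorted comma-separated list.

IO@0: {C} ∩ {C} = {C} (intersection, +0)
ILO@0: {C} ∪ {T} = {C,T} (union, +1)
ILOV@0: {C,T} ∩ {C} = {C} (intersection, +0)
ILOUV@0: {C} ∪ {T} = {C,T} (union, +1)
IO@1: {T} ∪ {A} = {A,T} (union, +1)
ILO@1: {A,T} ∪ {C} = {A,C,T} (union, +1)
ILOV@1: {A,C,T} ∩ {T} = {T} (intersection, +0)
ILOUV@1: {T} ∪ {A} = {A,T} (union, +1)
IO@2: {G} ∪ {C} = {C,G} (union, +1)
ILO@2: {C,G} ∪ {A} = {A,C,G} (union, +1)
ILOV@2: {A,C,G} ∩ {C} = {C} (intersection, +0)
ILOUV@2: {C} ∩ {C} = {C} (intersection, +0)
per-site changes: [2, 3, 2]; total = 7

C,T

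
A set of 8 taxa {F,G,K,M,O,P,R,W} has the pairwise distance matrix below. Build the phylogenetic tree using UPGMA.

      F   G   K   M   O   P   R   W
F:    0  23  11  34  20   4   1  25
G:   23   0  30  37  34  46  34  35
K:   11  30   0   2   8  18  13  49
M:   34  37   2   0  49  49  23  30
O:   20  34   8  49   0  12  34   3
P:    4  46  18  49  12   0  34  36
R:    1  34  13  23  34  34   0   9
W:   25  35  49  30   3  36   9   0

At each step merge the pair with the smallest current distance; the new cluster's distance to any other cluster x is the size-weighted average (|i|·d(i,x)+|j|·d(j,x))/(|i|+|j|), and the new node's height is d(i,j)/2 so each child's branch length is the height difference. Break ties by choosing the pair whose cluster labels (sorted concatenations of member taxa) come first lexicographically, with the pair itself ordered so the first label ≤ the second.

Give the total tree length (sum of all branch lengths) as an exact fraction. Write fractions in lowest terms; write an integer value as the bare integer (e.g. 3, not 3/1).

15157/210

iteration 1: select F,R (d=1); attach at lengths (1/2, 1/2); label the merged cluster FR
  updated: d(FR,G)=57/2, d(FR,K)=12, d(FR,M)=57/2, d(FR,O)=27, d(FR,P)=19, d(FR,W)=17
iteration 2: select K,M (d=2); attach at lengths (1, 1); label the merged cluster KM
  updated: d(FR,KM)=81/4, d(G,KM)=67/2, d(KM,O)=57/2, d(KM,P)=67/2, d(KM,W)=79/2
iteration 3: select O,W (d=3); attach at lengths (3/2, 3/2); label the merged cluster OW
  updated: d(FR,OW)=22, d(G,OW)=69/2, d(KM,OW)=34, d(OW,P)=24
iteration 4: select FR,P (d=19); attach at lengths (9, 19/2); label the merged cluster FPR
  updated: d(FPR,G)=103/3, d(FPR,KM)=74/3, d(FPR,OW)=68/3
iteration 5: select FPR,OW (d=68/3); attach at lengths (11/6, 59/6); label the merged cluster FOPRW
  updated: d(FOPRW,G)=172/5, d(FOPRW,KM)=142/5
iteration 6: select FOPRW,KM (d=142/5); attach at lengths (43/15, 66/5); label the merged cluster FKMOPRW
  updated: d(FKMOPRW,G)=239/7
iteration 7: select FKMOPRW,G (d=239/7); attach at lengths (201/70, 239/14); label the merged cluster FGKMOPRW
final tree: (((((F:1/2,R:1/2):9,P:19/2):11/6,(O:3/2,W:3/2):59/6):43/15,(K:1,M:1):66/5):201/70,G:239/14)
total length: 15157/210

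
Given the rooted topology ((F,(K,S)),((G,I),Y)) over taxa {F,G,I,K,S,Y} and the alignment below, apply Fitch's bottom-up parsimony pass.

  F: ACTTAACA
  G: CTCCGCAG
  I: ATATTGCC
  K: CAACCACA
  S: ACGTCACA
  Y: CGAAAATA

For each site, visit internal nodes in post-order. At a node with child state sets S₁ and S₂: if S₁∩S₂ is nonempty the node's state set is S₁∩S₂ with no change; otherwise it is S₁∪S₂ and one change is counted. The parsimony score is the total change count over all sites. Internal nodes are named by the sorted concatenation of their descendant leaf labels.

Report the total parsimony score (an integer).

21

site 0, node KS: K={C} ∪ S={A} → {A,C} (+1)
site 0, node FKS: F={A} ∩ KS={A,C} → {A} (+0)
site 0, node GI: G={C} ∪ I={A} → {A,C} (+1)
site 0, node GIY: GI={A,C} ∩ Y={C} → {C} (+0)
site 0, node FGIKSY: FKS={A} ∪ GIY={C} → {A,C} (+1)
site 1, node KS: K={A} ∪ S={C} → {A,C} (+1)
site 1, node FKS: F={C} ∩ KS={A,C} → {C} (+0)
site 1, node GI: G={T} ∩ I={T} → {T} (+0)
site 1, node GIY: GI={T} ∪ Y={G} → {G,T} (+1)
site 1, node FGIKSY: FKS={C} ∪ GIY={G,T} → {C,G,T} (+1)
site 2, node KS: K={A} ∪ S={G} → {A,G} (+1)
site 2, node FKS: F={T} ∪ KS={A,G} → {A,G,T} (+1)
site 2, node GI: G={C} ∪ I={A} → {A,C} (+1)
site 2, node GIY: GI={A,C} ∩ Y={A} → {A} (+0)
site 2, node FGIKSY: FKS={A,G,T} ∩ GIY={A} → {A} (+0)
site 3, node KS: K={C} ∪ S={T} → {C,T} (+1)
site 3, node FKS: F={T} ∩ KS={C,T} → {T} (+0)
site 3, node GI: G={C} ∪ I={T} → {C,T} (+1)
site 3, node GIY: GI={C,T} ∪ Y={A} → {A,C,T} (+1)
site 3, node FGIKSY: FKS={T} ∩ GIY={A,C,T} → {T} (+0)
site 4, node KS: K={C} ∩ S={C} → {C} (+0)
site 4, node FKS: F={A} ∪ KS={C} → {A,C} (+1)
site 4, node GI: G={G} ∪ I={T} → {G,T} (+1)
site 4, node GIY: GI={G,T} ∪ Y={A} → {A,G,T} (+1)
site 4, node FGIKSY: FKS={A,C} ∩ GIY={A,G,T} → {A} (+0)
site 5, node KS: K={A} ∩ S={A} → {A} (+0)
site 5, node FKS: F={A} ∩ KS={A} → {A} (+0)
site 5, node GI: G={C} ∪ I={G} → {C,G} (+1)
site 5, node GIY: GI={C,G} ∪ Y={A} → {A,C,G} (+1)
site 5, node FGIKSY: FKS={A} ∩ GIY={A,C,G} → {A} (+0)
site 6, node KS: K={C} ∩ S={C} → {C} (+0)
site 6, node FKS: F={C} ∩ KS={C} → {C} (+0)
site 6, node GI: G={A} ∪ I={C} → {A,C} (+1)
site 6, node GIY: GI={A,C} ∪ Y={T} → {A,C,T} (+1)
site 6, node FGIKSY: FKS={C} ∩ GIY={A,C,T} → {C} (+0)
site 7, node KS: K={A} ∩ S={A} → {A} (+0)
site 7, node FKS: F={A} ∩ KS={A} → {A} (+0)
site 7, node GI: G={G} ∪ I={C} → {C,G} (+1)
site 7, node GIY: GI={C,G} ∪ Y={A} → {A,C,G} (+1)
site 7, node FGIKSY: FKS={A} ∩ GIY={A,C,G} → {A} (+0)
per-site changes: [3, 3, 3, 3, 3, 2, 2, 2]; total = 21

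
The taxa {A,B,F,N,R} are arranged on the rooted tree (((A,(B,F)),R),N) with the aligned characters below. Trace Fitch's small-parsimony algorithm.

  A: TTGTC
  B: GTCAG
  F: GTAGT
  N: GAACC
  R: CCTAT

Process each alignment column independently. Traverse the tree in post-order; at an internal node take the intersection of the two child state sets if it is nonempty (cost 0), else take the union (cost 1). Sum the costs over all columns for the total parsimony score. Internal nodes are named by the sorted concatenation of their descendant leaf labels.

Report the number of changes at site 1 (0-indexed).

BF@0: {G} ∩ {G} = {G} (intersection, +0)
ABF@0: {T} ∪ {G} = {G,T} (union, +1)
ABFR@0: {G,T} ∪ {C} = {C,G,T} (union, +1)
ABFNR@0: {C,G,T} ∩ {G} = {G} (intersection, +0)
BF@1: {T} ∩ {T} = {T} (intersection, +0)
ABF@1: {T} ∩ {T} = {T} (intersection, +0)
ABFR@1: {T} ∪ {C} = {C,T} (union, +1)
ABFNR@1: {C,T} ∪ {A} = {A,C,T} (union, +1)
BF@2: {C} ∪ {A} = {A,C} (union, +1)
ABF@2: {G} ∪ {A,C} = {A,C,G} (union, +1)
ABFR@2: {A,C,G} ∪ {T} = {A,C,G,T} (union, +1)
ABFNR@2: {A,C,G,T} ∩ {A} = {A} (intersection, +0)
BF@3: {A} ∪ {G} = {A,G} (union, +1)
ABF@3: {T} ∪ {A,G} = {A,G,T} (union, +1)
ABFR@3: {A,G,T} ∩ {A} = {A} (intersection, +0)
ABFNR@3: {A} ∪ {C} = {A,C} (union, +1)
BF@4: {G} ∪ {T} = {G,T} (union, +1)
ABF@4: {C} ∪ {G,T} = {C,G,T} (union, +1)
ABFR@4: {C,G,T} ∩ {T} = {T} (intersection, +0)
ABFNR@4: {T} ∪ {C} = {C,T} (union, +1)
per-site changes: [2, 2, 3, 3, 3]; total = 13

2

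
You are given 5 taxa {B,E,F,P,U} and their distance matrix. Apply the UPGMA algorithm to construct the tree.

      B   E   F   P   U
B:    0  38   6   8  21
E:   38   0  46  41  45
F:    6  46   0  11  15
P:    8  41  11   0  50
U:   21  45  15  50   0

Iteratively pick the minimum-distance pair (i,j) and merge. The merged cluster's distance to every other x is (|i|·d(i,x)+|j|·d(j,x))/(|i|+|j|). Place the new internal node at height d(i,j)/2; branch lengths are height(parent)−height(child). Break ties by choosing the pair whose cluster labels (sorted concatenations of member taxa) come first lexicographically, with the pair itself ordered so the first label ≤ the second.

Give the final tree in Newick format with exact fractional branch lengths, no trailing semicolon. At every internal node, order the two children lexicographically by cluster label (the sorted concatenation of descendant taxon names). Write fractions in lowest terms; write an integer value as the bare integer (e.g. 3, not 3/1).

1. join B+F (d=6) ⇒ BF; edges |B|=3, |F|=3
  updated: d(BF,E)=42, d(BF,P)=19/2, d(BF,U)=18
2. join BF+P (d=19/2) ⇒ BFP; edges |BF|=7/4, |P|=19/4
  updated: d(BFP,E)=125/3, d(BFP,U)=86/3
3. join BFP+U (d=86/3) ⇒ BFPU; edges |BFP|=115/12, |U|=43/3
  updated: d(BFPU,E)=85/2
4. join BFPU+E (d=85/2) ⇒ BEFPU; edges |BFPU|=83/12, |E|=85/4
final tree: ((((B:3,F:3):7/4,P:19/4):115/12,U:43/3):83/12,E:85/4)
total length: 775/12

((((B:3,F:3):7/4,P:19/4):115/12,U:43/3):83/12,E:85/4)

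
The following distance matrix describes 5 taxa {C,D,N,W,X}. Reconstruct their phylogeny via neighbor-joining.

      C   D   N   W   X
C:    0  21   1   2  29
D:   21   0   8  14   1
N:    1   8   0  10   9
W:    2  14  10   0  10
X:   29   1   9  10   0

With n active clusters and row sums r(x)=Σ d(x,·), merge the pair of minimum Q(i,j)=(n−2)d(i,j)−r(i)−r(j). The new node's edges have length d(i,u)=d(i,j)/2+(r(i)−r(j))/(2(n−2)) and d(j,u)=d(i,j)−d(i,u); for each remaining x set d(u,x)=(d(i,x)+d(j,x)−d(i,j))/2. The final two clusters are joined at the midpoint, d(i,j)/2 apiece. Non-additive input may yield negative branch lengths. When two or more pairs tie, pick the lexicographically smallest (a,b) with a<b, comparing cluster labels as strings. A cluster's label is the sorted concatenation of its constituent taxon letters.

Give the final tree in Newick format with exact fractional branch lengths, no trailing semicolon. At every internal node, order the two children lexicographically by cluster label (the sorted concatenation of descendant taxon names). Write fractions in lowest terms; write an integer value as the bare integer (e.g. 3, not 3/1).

(((C:2,W:0):27/4,(D:-1/3,X:4/3):41/4):-9/8,N:-9/8)

iteration 1: select D,X (d=1, Q=-90); attach at lengths (-1/3, 4/3); label the merged cluster DX
  updated: d(C,DX)=49/2, d(DX,N)=8, d(DX,W)=23/2
iteration 2: select C,W (d=2, Q=-47); attach at lengths (2, 0); label the merged cluster CW
  updated: d(CW,DX)=17, d(CW,N)=9/2
iteration 3: select CW,DX (d=17, Q=-59/2); attach at lengths (27/4, 41/4); label the merged cluster CDWX
  updated: d(CDWX,N)=-9/4
iteration 4: select CDWX,N (d=-9/4); attach at lengths (-9/8, -9/8); label the merged cluster CDNWX
final tree: (((C:2,W:0):27/4,(D:-1/3,X:4/3):41/4):-9/8,N:-9/8)
total length: 71/4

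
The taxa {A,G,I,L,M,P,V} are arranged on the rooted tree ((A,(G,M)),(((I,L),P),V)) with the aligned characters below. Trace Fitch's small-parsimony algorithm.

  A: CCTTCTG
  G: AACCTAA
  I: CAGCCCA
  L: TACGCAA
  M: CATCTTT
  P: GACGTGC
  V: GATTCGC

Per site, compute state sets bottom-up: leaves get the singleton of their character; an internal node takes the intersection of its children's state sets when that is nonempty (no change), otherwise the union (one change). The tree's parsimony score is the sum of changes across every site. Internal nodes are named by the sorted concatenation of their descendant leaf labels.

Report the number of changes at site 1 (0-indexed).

GM@0: {A} ∪ {C} = {A,C} (union, +1)
AGM@0: {C} ∩ {A,C} = {C} (intersection, +0)
IL@0: {C} ∪ {T} = {C,T} (union, +1)
ILP@0: {C,T} ∪ {G} = {C,G,T} (union, +1)
ILPV@0: {C,G,T} ∩ {G} = {G} (intersection, +0)
AGILMPV@0: {C} ∪ {G} = {C,G} (union, +1)
GM@1: {A} ∩ {A} = {A} (intersection, +0)
AGM@1: {C} ∪ {A} = {A,C} (union, +1)
IL@1: {A} ∩ {A} = {A} (intersection, +0)
ILP@1: {A} ∩ {A} = {A} (intersection, +0)
ILPV@1: {A} ∩ {A} = {A} (intersection, +0)
AGILMPV@1: {A,C} ∩ {A} = {A} (intersection, +0)
GM@2: {C} ∪ {T} = {C,T} (union, +1)
AGM@2: {T} ∩ {C,T} = {T} (intersection, +0)
IL@2: {G} ∪ {C} = {C,G} (union, +1)
ILP@2: {C,G} ∩ {C} = {C} (intersection, +0)
ILPV@2: {C} ∪ {T} = {C,T} (union, +1)
AGILMPV@2: {T} ∩ {C,T} = {T} (intersection, +0)
GM@3: {C} ∩ {C} = {C} (intersection, +0)
AGM@3: {T} ∪ {C} = {C,T} (union, +1)
IL@3: {C} ∪ {G} = {C,G} (union, +1)
ILP@3: {C,G} ∩ {G} = {G} (intersection, +0)
ILPV@3: {G} ∪ {T} = {G,T} (union, +1)
AGILMPV@3: {C,T} ∩ {G,T} = {T} (intersection, +0)
GM@4: {T} ∩ {T} = {T} (intersection, +0)
AGM@4: {C} ∪ {T} = {C,T} (union, +1)
IL@4: {C} ∩ {C} = {C} (intersection, +0)
ILP@4: {C} ∪ {T} = {C,T} (union, +1)
ILPV@4: {C,T} ∩ {C} = {C} (intersection, +0)
AGILMPV@4: {C,T} ∩ {C} = {C} (intersection, +0)
GM@5: {A} ∪ {T} = {A,T} (union, +1)
AGM@5: {T} ∩ {A,T} = {T} (intersection, +0)
IL@5: {C} ∪ {A} = {A,C} (union, +1)
ILP@5: {A,C} ∪ {G} = {A,C,G} (union, +1)
ILPV@5: {A,C,G} ∩ {G} = {G} (intersection, +0)
AGILMPV@5: {T} ∪ {G} = {G,T} (union, +1)
GM@6: {A} ∪ {T} = {A,T} (union, +1)
AGM@6: {G} ∪ {A,T} = {A,G,T} (union, +1)
IL@6: {A} ∩ {A} = {A} (intersection, +0)
ILP@6: {A} ∪ {C} = {A,C} (union, +1)
ILPV@6: {A,C} ∩ {C} = {C} (intersection, +0)
AGILMPV@6: {A,G,T} ∪ {C} = {A,C,G,T} (union, +1)
per-site changes: [4, 1, 3, 3, 2, 4, 4]; total = 21

1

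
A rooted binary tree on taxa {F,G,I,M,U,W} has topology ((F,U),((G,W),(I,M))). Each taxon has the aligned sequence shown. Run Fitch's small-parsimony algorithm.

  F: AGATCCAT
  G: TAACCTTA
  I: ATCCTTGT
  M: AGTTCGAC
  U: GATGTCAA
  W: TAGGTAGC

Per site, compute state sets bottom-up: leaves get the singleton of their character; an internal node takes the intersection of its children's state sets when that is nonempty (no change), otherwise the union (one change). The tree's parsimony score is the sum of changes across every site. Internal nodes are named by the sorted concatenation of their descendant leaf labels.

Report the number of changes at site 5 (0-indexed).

FU@0: {A} ∪ {G} = {A,G} (union, +1)
GW@0: {T} ∩ {T} = {T} (intersection, +0)
IM@0: {A} ∩ {A} = {A} (intersection, +0)
GIMW@0: {T} ∪ {A} = {A,T} (union, +1)
FGIMUW@0: {A,G} ∩ {A,T} = {A} (intersection, +0)
FU@1: {G} ∪ {A} = {A,G} (union, +1)
GW@1: {A} ∩ {A} = {A} (intersection, +0)
IM@1: {T} ∪ {G} = {G,T} (union, +1)
GIMW@1: {A} ∪ {G,T} = {A,G,T} (union, +1)
FGIMUW@1: {A,G} ∩ {A,G,T} = {A,G} (intersection, +0)
FU@2: {A} ∪ {T} = {A,T} (union, +1)
GW@2: {A} ∪ {G} = {A,G} (union, +1)
IM@2: {C} ∪ {T} = {C,T} (union, +1)
GIMW@2: {A,G} ∪ {C,T} = {A,C,G,T} (union, +1)
FGIMUW@2: {A,T} ∩ {A,C,G,T} = {A,T} (intersection, +0)
FU@3: {T} ∪ {G} = {G,T} (union, +1)
GW@3: {C} ∪ {G} = {C,G} (union, +1)
IM@3: {C} ∪ {T} = {C,T} (union, +1)
GIMW@3: {C,G} ∩ {C,T} = {C} (intersection, +0)
FGIMUW@3: {G,T} ∪ {C} = {C,G,T} (union, +1)
FU@4: {C} ∪ {T} = {C,T} (union, +1)
GW@4: {C} ∪ {T} = {C,T} (union, +1)
IM@4: {T} ∪ {C} = {C,T} (union, +1)
GIMW@4: {C,T} ∩ {C,T} = {C,T} (intersection, +0)
FGIMUW@4: {C,T} ∩ {C,T} = {C,T} (intersection, +0)
FU@5: {C} ∩ {C} = {C} (intersection, +0)
GW@5: {T} ∪ {A} = {A,T} (union, +1)
IM@5: {T} ∪ {G} = {G,T} (union, +1)
GIMW@5: {A,T} ∩ {G,T} = {T} (intersection, +0)
FGIMUW@5: {C} ∪ {T} = {C,T} (union, +1)
FU@6: {A} ∩ {A} = {A} (intersection, +0)
GW@6: {T} ∪ {G} = {G,T} (union, +1)
IM@6: {G} ∪ {A} = {A,G} (union, +1)
GIMW@6: {G,T} ∩ {A,G} = {G} (intersection, +0)
FGIMUW@6: {A} ∪ {G} = {A,G} (union, +1)
FU@7: {T} ∪ {A} = {A,T} (union, +1)
GW@7: {A} ∪ {C} = {A,C} (union, +1)
IM@7: {T} ∪ {C} = {C,T} (union, +1)
GIMW@7: {A,C} ∩ {C,T} = {C} (intersection, +0)
FGIMUW@7: {A,T} ∪ {C} = {A,C,T} (union, +1)
per-site changes: [2, 3, 4, 4, 3, 3, 3, 4]; total = 26

3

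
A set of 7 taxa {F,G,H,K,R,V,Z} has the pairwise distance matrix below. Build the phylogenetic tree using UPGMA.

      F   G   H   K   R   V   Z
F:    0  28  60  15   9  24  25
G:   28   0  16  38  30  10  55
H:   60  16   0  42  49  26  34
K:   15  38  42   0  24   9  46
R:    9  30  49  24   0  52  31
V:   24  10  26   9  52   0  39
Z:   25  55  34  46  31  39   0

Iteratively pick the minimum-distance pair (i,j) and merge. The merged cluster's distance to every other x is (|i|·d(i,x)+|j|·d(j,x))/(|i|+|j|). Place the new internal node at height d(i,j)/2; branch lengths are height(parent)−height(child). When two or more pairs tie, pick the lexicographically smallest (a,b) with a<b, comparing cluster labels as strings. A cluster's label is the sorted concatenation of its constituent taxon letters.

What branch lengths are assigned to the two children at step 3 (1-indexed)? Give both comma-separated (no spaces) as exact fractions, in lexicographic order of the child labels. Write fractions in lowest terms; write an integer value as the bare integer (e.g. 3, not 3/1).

8,8

iteration 1: select F,R (d=9); attach at lengths (9/2, 9/2); label the merged cluster FR
  updated: d(FR,G)=29, d(FR,H)=109/2, d(FR,K)=39/2, d(FR,V)=38, d(FR,Z)=28
iteration 2: select K,V (d=9); attach at lengths (9/2, 9/2); label the merged cluster KV
  updated: d(FR,KV)=115/4, d(G,KV)=24, d(H,KV)=34, d(KV,Z)=85/2
iteration 3: select G,H (d=16); attach at lengths (8, 8); label the merged cluster GH
  updated: d(FR,GH)=167/4, d(GH,KV)=29, d(GH,Z)=89/2
iteration 4: select FR,Z (d=28); attach at lengths (19/2, 14); label the merged cluster FRZ
  updated: d(FRZ,GH)=128/3, d(FRZ,KV)=100/3
iteration 5: select GH,KV (d=29); attach at lengths (13/2, 10); label the merged cluster GHKV
  updated: d(FRZ,GHKV)=38
iteration 6: select FRZ,GHKV (d=38); attach at lengths (5, 9/2); label the merged cluster FGHKRVZ
final tree: (((F:9/2,R:9/2):19/2,Z:14):5,((G:8,H:8):13/2,(K:9/2,V:9/2):10):9/2)
total length: 167/2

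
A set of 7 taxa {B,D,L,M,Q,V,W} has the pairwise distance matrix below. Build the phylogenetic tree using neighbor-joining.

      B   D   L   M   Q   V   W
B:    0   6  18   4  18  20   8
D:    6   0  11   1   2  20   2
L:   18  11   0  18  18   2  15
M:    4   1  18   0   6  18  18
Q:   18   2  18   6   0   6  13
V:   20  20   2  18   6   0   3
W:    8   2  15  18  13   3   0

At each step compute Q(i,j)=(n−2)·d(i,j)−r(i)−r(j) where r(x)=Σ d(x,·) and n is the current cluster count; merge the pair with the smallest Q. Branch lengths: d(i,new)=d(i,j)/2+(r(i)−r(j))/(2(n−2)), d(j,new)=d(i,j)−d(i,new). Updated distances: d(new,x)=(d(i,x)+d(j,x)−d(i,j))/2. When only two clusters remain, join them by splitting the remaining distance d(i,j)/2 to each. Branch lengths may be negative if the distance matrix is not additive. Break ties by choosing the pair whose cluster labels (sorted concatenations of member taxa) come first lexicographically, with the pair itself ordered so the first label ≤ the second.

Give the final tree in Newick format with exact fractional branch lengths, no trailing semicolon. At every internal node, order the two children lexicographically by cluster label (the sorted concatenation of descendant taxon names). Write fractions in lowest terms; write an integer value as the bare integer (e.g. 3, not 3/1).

((((B:49/12,M:-1/12):4,D:-5/2):13/8,((L:23/10,V:-3/10):103/16,W:25/16):35/8):29/16,Q:29/16)

iteration 1: select L,V (d=2, Q=-141); attach at lengths (23/10, -3/10); label the merged cluster LV
  updated: d(B,LV)=18, d(D,LV)=29/2, d(LV,M)=17, d(LV,Q)=11, d(LV,W)=8
iteration 2: select LV,W (d=8, Q=-171/2); attach at lengths (103/16, 25/16); label the merged cluster LVW
  updated: d(B,LVW)=9, d(D,LVW)=17/4, d(LVW,M)=27/2, d(LVW,Q)=8
iteration 3: select B,M (d=4, Q=-99/2); attach at lengths (49/12, -1/12); label the merged cluster BM
  updated: d(BM,D)=3/2, d(BM,LVW)=37/4, d(BM,Q)=10
iteration 4: select BM,D (d=3/2, Q=-51/2); attach at lengths (4, -5/2); label the merged cluster BDM
  updated: d(BDM,LVW)=6, d(BDM,Q)=21/4
iteration 5: select BDM,LVW (d=6, Q=-77/4); attach at lengths (13/8, 35/8); label the merged cluster BDLMVW
  updated: d(BDLMVW,Q)=29/8
iteration 6: select BDLMVW,Q (d=29/8); attach at lengths (29/16, 29/16); label the merged cluster BDLMQVW
final tree: ((((B:49/12,M:-1/12):4,D:-5/2):13/8,((L:23/10,V:-3/10):103/16,W:25/16):35/8):29/16,Q:29/16)
total length: 201/8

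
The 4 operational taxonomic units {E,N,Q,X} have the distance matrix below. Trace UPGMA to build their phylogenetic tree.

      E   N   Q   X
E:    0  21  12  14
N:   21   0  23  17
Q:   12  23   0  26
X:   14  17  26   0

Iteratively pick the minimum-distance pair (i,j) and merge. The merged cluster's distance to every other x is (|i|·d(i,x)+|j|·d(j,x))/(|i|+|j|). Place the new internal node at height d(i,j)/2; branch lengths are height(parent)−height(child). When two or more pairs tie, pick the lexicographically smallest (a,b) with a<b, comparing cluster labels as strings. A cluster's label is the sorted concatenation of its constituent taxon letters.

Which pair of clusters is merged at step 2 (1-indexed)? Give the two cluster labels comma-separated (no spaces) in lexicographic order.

N,X

iteration 1: select E,Q (d=12); attach at lengths (6, 6); label the merged cluster EQ
  updated: d(EQ,N)=22, d(EQ,X)=20
iteration 2: select N,X (d=17); attach at lengths (17/2, 17/2); label the merged cluster NX
  updated: d(EQ,NX)=21
iteration 3: select EQ,NX (d=21); attach at lengths (9/2, 2); label the merged cluster ENQX
final tree: ((E:6,Q:6):9/2,(N:17/2,X:17/2):2)
total length: 71/2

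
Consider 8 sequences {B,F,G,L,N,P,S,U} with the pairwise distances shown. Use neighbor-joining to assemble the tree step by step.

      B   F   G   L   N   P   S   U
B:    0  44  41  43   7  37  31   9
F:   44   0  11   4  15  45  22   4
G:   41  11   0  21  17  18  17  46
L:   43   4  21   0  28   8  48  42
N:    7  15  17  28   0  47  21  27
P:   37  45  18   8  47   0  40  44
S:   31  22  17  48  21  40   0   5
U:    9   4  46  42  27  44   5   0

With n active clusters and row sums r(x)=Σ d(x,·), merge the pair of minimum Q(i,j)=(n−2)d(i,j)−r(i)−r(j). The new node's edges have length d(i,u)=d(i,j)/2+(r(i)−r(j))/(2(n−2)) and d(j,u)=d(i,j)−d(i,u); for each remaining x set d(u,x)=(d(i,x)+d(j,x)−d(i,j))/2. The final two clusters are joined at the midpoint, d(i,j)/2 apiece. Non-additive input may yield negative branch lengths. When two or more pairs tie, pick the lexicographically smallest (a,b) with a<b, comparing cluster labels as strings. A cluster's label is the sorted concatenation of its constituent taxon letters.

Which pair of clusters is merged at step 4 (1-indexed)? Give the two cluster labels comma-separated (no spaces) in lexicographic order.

1. join L+P (d=8, Q=-385) ⇒ LP; edges |L|=1/4, |P|=31/4
  updated: d(B,LP)=36, d(F,LP)=41/2, d(G,LP)=31/2, d(LP,N)=67/2, d(LP,S)=40, d(LP,U)=39
2. join G+LP (d=31/2, Q=-509/2) ⇒ GLP; edges |G|=81/20, |LP|=229/20
  updated: d(B,GLP)=123/4, d(F,GLP)=8, d(GLP,N)=35/2, d(GLP,S)=83/4, d(GLP,U)=139/4
3. join B+N (d=7, Q=-725/4) ⇒ BN; edges |B|=249/32, |N|=-25/32
  updated: d(BN,F)=26, d(BN,GLP)=165/8, d(BN,S)=45/2, d(BN,U)=29/2
4. join F+GLP (d=8, Q=-961/8) ⇒ FGLP; edges |F|=-1/48, |GLP|=385/48
  updated: d(BN,FGLP)=309/16, d(FGLP,S)=139/8, d(FGLP,U)=123/8
5. join BN+FGLP (d=309/16, Q=-279/4) ⇒ BFGLNP; edges |BN|=343/32, |FGLP|=275/32
  updated: d(BFGLNP,S)=329/32, d(BFGLNP,U)=169/32
6. join BFGLNP+S (d=329/32, Q=-329/16) ⇒ BFGLNPS; edges |BFGLNP|=169/32, |S|=5
  updated: d(BFGLNPS,U)=0
7. join BFGLNPS+U (d=0) ⇒ BFGLNPSU; edges |BFGLNPS|=0, |U|=0
final tree: ((((B:249/32,N:-25/32):343/32,(F:-1/48,(G:81/20,(L:1/4,P:31/4):229/20):385/48):275/32):169/32,S:5):0,U:0)
total length: 2179/32

F,GLP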